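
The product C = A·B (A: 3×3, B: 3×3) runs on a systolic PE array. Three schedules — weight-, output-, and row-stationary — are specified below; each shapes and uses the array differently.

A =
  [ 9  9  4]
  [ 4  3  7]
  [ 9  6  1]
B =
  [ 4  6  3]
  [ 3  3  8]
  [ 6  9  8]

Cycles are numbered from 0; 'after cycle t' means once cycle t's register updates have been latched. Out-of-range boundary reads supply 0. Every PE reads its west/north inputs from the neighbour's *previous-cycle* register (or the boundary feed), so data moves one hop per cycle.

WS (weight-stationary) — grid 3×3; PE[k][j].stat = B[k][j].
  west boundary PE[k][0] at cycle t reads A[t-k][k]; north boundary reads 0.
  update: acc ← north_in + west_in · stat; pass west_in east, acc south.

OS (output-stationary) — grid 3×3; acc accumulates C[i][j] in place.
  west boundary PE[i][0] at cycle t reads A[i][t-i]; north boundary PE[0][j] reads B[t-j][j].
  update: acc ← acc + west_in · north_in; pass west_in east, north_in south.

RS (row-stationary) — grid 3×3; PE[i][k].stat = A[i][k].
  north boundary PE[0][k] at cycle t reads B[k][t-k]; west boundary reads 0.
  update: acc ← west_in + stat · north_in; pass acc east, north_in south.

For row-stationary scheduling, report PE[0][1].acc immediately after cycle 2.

PE[0][1].acc = 81

RS 3×3: PE[0][1] cycle-by-cycle (with neighbour feeds):
  after 0 — PE[0][0] acc=36, pass-E 36, pass-S 4
  after 0 — PE[0][1] acc=0, pass-E 0, pass-S 0
  after 1 — PE[0][0] acc=54, pass-E 54, pass-S 6
  after 1 — PE[0][1] acc=63, pass-E 63, pass-S 3
  after 2 — PE[0][0] acc=27, pass-E 27, pass-S 3
  after 2 — PE[0][1] acc=81, pass-E 81, pass-S 3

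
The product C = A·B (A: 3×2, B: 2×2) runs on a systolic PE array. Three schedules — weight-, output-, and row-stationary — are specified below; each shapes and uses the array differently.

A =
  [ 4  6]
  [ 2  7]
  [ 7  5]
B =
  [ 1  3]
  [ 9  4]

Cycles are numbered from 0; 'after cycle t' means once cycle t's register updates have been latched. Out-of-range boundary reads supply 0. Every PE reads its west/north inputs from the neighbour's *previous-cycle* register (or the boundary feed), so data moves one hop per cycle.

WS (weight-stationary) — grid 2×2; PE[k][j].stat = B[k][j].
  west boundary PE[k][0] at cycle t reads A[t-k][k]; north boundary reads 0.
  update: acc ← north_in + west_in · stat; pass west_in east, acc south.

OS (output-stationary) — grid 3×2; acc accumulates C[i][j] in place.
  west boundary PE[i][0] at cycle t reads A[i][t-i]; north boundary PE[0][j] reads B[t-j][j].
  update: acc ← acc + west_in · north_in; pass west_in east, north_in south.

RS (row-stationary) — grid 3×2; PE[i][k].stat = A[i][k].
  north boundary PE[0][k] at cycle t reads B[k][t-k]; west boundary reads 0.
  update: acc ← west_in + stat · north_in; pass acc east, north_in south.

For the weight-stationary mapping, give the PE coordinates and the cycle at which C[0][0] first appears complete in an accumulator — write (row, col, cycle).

(row, col, cycle) = (1, 0, 1)

Under WS, C[0][0] lands at PE[1][0]:
  [0] (1,0) acc=0 (h:0 v:0)
  [1] (1,0) acc=58 (h:6 v:58)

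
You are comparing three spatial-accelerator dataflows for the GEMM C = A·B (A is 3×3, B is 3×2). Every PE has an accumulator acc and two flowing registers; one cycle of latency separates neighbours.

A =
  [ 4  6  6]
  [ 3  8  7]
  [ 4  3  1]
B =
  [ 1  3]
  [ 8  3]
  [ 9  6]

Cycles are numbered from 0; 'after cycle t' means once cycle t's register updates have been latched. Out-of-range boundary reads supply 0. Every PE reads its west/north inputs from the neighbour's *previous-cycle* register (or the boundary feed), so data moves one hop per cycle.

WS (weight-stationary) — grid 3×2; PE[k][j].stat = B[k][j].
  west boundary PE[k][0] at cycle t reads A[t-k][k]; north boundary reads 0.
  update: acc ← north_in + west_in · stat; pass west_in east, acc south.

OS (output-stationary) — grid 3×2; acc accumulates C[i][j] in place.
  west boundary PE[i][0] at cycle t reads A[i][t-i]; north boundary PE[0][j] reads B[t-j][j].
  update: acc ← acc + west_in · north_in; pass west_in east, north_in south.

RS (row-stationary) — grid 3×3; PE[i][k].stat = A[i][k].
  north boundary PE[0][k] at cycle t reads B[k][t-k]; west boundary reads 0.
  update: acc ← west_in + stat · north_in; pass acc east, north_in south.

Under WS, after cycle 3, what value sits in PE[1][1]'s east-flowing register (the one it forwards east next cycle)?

WS on a 3×2 grid — tracing PE[1][1] and its feeders:
  c0 r0c1: 0 / 0 / 0
  c0 r1c0: 0 / 0 / 0
  c0 r1c1: 0 / 0 / 0
  c1 r0c1: 12 / 4 / 12
  c1 r1c0: 52 / 6 / 52
  c1 r1c1: 0 / 0 / 0
  c2 r0c1: 9 / 3 / 9
  c2 r1c0: 67 / 8 / 67
  c2 r1c1: 30 / 6 / 30
  c3 r0c1: 12 / 4 / 12
  c3 r1c0: 28 / 3 / 28
  c3 r1c1: 33 / 8 / 33

register = 8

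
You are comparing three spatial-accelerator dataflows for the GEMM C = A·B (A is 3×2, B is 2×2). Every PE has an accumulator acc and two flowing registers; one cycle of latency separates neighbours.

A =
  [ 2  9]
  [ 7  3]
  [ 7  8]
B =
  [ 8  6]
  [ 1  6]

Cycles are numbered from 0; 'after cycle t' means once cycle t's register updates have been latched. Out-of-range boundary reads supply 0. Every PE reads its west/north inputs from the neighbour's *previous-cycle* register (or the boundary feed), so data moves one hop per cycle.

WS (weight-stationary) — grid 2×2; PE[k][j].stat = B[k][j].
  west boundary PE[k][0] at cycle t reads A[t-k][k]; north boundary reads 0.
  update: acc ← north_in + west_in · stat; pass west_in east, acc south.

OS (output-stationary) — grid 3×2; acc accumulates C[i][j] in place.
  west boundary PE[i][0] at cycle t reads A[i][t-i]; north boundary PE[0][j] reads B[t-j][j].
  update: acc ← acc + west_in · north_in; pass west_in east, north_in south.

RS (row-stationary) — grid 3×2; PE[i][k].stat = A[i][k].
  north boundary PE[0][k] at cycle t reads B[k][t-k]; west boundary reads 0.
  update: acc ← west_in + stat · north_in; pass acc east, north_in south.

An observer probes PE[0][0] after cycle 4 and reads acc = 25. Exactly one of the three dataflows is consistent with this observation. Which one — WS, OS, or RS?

WS (2×2 grid), PE[0][0]:
  t=0 PE[0][0]: acc=16 h=2 v=16
  t=1 PE[0][0]: acc=56 h=7 v=56
  t=2 PE[0][0]: acc=56 h=7 v=56
  t=3 PE[0][0]: acc=0 h=0 v=0
  t=4 PE[0][0]: acc=0 h=0 v=0
OS (3×2 grid), PE[0][0]:
  t=0 PE[0][0]: acc=16 h=2 v=8
  t=1 PE[0][0]: acc=25 h=9 v=1
  t=2 PE[0][0]: acc=25 h=0 v=0
  t=3 PE[0][0]: acc=25 h=0 v=0
  t=4 PE[0][0]: acc=25 h=0 v=0
RS (3×2 grid), PE[0][0]:
  t=0 PE[0][0]: acc=16 h=16 v=8
  t=1 PE[0][0]: acc=12 h=12 v=6
  t=2 PE[0][0]: acc=0 h=0 v=0
  t=3 PE[0][0]: acc=0 h=0 v=0
  t=4 PE[0][0]: acc=0 h=0 v=0

dataflow = OS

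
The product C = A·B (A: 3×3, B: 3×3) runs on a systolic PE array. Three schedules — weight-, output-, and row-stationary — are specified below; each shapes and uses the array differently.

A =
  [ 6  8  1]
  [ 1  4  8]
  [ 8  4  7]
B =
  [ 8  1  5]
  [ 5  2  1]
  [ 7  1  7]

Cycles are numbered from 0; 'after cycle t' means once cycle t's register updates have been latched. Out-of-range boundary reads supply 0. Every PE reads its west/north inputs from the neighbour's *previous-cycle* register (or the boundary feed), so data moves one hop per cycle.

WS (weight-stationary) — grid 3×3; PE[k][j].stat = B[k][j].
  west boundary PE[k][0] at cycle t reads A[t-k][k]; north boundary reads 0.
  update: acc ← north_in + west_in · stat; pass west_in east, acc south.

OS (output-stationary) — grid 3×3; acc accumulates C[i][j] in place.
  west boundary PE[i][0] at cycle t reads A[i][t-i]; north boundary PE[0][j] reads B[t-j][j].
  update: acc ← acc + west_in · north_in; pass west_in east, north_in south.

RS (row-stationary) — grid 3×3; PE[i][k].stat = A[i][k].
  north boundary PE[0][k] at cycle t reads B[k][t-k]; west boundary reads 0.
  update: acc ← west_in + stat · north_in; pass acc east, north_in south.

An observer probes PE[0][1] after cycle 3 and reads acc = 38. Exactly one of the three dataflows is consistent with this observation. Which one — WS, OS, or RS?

dataflow = RS

WS (3×3 grid), PE[0][1]:
  step 0 · PE0,1: acc=0; fwd→0 fwd↓0
  step 1 · PE0,1: acc=6; fwd→6 fwd↓6
  step 2 · PE0,1: acc=1; fwd→1 fwd↓1
  step 3 · PE0,1: acc=8; fwd→8 fwd↓8
OS (3×3 grid), PE[0][1]:
  step 0 · PE0,1: acc=0; fwd→0 fwd↓0
  step 1 · PE0,1: acc=6; fwd→6 fwd↓1
  step 2 · PE0,1: acc=22; fwd→8 fwd↓2
  step 3 · PE0,1: acc=23; fwd→1 fwd↓1
RS (3×3 grid), PE[0][1]:
  step 0 · PE0,1: acc=0; fwd→0 fwd↓0
  step 1 · PE0,1: acc=88; fwd→88 fwd↓5
  step 2 · PE0,1: acc=22; fwd→22 fwd↓2
  step 3 · PE0,1: acc=38; fwd→38 fwd↓1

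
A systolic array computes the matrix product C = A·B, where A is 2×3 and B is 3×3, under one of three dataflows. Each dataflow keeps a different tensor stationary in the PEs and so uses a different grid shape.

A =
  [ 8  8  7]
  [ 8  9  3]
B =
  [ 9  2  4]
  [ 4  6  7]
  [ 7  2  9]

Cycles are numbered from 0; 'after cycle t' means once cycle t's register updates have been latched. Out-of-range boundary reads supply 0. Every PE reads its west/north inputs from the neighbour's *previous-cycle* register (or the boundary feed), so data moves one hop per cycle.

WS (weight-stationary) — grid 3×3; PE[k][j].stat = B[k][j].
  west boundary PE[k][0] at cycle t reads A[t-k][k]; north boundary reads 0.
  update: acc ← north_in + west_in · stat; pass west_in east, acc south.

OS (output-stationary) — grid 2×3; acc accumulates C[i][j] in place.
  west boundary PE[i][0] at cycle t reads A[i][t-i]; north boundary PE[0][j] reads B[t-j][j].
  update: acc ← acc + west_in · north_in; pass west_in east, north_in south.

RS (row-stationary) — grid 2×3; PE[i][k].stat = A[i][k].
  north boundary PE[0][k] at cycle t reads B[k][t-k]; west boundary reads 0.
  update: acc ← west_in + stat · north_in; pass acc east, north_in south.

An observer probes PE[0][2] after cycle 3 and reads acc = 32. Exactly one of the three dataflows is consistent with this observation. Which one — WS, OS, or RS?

dataflow = WS

— WS: 3×3; PE[0][2] trace:
  cycle 0: PE[0][2] → acc 0, east 0, south 0
  cycle 1: PE[0][2] → acc 0, east 0, south 0
  cycle 2: PE[0][2] → acc 32, east 8, south 32
  cycle 3: PE[0][2] → acc 32, east 8, south 32
— OS: 2×3; PE[0][2] trace:
  cycle 0: PE[0][2] → acc 0, east 0, south 0
  cycle 1: PE[0][2] → acc 0, east 0, south 0
  cycle 2: PE[0][2] → acc 32, east 8, south 4
  cycle 3: PE[0][2] → acc 88, east 8, south 7
— RS: 2×3; PE[0][2] trace:
  cycle 0: PE[0][2] → acc 0, east 0, south 0
  cycle 1: PE[0][2] → acc 0, east 0, south 0
  cycle 2: PE[0][2] → acc 153, east 153, south 7
  cycle 3: PE[0][2] → acc 78, east 78, south 2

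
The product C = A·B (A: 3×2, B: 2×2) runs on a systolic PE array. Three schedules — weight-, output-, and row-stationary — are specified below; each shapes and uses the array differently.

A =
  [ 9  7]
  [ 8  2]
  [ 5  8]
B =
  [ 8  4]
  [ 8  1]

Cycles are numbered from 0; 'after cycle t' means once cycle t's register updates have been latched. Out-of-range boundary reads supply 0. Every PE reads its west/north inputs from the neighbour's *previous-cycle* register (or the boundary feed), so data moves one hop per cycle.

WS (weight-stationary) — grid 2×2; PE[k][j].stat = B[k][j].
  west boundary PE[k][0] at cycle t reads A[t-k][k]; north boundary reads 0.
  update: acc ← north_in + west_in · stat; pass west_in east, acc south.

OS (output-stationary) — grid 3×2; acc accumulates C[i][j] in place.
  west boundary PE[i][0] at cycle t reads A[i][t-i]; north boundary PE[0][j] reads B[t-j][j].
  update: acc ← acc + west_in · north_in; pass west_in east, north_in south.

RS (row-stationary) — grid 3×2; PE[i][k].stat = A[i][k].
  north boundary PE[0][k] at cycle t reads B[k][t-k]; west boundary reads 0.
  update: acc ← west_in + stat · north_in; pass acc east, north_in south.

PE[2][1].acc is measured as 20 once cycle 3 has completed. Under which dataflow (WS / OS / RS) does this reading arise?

WS: PE[2][1] is outside its 2×2 grid.
— OS: 3×2; PE[2][1] trace:
  0: (2,1).acc=0  regs=<0,0>
  1: (2,1).acc=0  regs=<0,0>
  2: (2,1).acc=0  regs=<0,0>
  3: (2,1).acc=20  regs=<5,4>
— RS: 3×2; PE[2][1] trace:
  0: (2,1).acc=0  regs=<0,0>
  1: (2,1).acc=0  regs=<0,0>
  2: (2,1).acc=0  regs=<0,0>
  3: (2,1).acc=104  regs=<104,8>

dataflow = OS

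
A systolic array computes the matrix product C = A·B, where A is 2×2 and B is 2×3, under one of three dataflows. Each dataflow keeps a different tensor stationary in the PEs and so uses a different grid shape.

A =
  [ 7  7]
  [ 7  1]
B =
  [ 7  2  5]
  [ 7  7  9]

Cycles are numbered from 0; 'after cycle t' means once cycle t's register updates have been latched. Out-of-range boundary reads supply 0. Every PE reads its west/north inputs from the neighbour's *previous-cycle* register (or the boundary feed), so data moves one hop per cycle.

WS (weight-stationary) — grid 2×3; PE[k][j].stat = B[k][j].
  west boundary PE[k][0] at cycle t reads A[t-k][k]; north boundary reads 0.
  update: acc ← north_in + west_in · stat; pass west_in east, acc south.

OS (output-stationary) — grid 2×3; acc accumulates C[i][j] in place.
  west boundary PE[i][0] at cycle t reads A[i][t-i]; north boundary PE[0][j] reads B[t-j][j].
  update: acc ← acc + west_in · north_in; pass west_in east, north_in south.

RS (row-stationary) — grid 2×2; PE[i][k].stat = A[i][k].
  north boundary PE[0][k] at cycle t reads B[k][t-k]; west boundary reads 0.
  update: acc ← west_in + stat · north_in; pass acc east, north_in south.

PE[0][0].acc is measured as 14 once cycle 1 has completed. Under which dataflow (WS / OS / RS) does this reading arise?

Under WS (2×3), PE[0][0]:
  0: (0,0).acc=49  regs=<7,49>
  1: (0,0).acc=49  regs=<7,49>
Under OS (2×3), PE[0][0]:
  0: (0,0).acc=49  regs=<7,7>
  1: (0,0).acc=98  regs=<7,7>
Under RS (2×2), PE[0][0]:
  0: (0,0).acc=49  regs=<49,7>
  1: (0,0).acc=14  regs=<14,2>

dataflow = RS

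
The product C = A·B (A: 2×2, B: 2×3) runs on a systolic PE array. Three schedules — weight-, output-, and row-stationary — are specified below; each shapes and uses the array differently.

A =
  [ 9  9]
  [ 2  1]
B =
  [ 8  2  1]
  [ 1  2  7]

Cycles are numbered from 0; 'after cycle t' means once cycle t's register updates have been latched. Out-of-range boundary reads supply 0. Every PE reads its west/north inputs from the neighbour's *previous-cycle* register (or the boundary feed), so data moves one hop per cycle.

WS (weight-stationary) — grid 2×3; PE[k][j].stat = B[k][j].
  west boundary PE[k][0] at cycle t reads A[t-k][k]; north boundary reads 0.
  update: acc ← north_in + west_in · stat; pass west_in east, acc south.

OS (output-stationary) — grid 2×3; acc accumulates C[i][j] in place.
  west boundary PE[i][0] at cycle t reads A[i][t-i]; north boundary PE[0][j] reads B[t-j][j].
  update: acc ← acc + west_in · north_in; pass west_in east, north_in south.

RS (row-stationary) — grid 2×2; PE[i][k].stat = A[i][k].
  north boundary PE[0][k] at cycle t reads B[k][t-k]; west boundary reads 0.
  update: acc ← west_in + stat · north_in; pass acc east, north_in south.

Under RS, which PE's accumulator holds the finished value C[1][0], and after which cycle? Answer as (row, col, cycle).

RS — PE[1][1] is where C[1][0] collects:
  @0  [1,1]  acc 0  |  →0  ↓0
  @1  [1,1]  acc 0  |  →0  ↓0
  @2  [1,1]  acc 17  |  →17  ↓1

(row, col, cycle) = (1, 1, 2)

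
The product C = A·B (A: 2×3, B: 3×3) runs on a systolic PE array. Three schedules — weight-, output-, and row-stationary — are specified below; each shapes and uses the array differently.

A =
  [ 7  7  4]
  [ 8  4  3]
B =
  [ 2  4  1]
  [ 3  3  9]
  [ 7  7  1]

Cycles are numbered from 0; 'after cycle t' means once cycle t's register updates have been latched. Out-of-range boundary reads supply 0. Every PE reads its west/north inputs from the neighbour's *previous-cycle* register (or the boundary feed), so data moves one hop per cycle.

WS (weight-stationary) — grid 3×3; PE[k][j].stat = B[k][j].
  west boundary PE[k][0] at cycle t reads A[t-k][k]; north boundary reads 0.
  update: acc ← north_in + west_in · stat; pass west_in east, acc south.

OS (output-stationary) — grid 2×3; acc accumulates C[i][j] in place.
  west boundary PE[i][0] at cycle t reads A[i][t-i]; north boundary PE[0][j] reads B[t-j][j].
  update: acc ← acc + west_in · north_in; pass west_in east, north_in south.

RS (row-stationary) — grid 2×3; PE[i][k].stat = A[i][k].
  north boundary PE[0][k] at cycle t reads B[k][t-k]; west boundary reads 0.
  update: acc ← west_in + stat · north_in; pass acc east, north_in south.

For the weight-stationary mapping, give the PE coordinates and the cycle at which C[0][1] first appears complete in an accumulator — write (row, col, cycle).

(row, col, cycle) = (2, 1, 3)

WS — PE[2][1] is where C[0][1] collects:
  c0 r2c1: 0 / 0 / 0
  c1 r2c1: 0 / 0 / 0
  c2 r2c1: 0 / 0 / 0
  c3 r2c1: 77 / 4 / 77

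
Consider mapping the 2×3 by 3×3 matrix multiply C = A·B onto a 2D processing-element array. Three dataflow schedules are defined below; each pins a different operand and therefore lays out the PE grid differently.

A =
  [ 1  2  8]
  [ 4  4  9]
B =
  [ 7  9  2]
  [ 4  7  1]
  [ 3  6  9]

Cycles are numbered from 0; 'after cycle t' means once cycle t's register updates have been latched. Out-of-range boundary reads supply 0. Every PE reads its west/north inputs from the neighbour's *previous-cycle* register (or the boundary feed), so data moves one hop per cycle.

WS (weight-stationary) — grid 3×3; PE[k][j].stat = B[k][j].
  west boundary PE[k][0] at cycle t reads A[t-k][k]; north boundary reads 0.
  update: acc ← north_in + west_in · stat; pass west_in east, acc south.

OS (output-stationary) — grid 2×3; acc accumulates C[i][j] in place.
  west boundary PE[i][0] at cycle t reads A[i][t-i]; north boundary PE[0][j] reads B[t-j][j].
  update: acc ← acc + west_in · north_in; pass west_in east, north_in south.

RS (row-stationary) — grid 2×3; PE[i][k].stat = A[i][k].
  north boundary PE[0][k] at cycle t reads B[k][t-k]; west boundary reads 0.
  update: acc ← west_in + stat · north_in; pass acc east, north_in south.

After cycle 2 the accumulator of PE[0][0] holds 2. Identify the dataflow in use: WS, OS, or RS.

dataflow = RS

— WS: 3×3; PE[0][0] trace:
  t=0 PE[0][0]: acc=7 h=1 v=7
  t=1 PE[0][0]: acc=28 h=4 v=28
  t=2 PE[0][0]: acc=0 h=0 v=0
— OS: 2×3; PE[0][0] trace:
  t=0 PE[0][0]: acc=7 h=1 v=7
  t=1 PE[0][0]: acc=15 h=2 v=4
  t=2 PE[0][0]: acc=39 h=8 v=3
— RS: 2×3; PE[0][0] trace:
  t=0 PE[0][0]: acc=7 h=7 v=7
  t=1 PE[0][0]: acc=9 h=9 v=9
  t=2 PE[0][0]: acc=2 h=2 v=2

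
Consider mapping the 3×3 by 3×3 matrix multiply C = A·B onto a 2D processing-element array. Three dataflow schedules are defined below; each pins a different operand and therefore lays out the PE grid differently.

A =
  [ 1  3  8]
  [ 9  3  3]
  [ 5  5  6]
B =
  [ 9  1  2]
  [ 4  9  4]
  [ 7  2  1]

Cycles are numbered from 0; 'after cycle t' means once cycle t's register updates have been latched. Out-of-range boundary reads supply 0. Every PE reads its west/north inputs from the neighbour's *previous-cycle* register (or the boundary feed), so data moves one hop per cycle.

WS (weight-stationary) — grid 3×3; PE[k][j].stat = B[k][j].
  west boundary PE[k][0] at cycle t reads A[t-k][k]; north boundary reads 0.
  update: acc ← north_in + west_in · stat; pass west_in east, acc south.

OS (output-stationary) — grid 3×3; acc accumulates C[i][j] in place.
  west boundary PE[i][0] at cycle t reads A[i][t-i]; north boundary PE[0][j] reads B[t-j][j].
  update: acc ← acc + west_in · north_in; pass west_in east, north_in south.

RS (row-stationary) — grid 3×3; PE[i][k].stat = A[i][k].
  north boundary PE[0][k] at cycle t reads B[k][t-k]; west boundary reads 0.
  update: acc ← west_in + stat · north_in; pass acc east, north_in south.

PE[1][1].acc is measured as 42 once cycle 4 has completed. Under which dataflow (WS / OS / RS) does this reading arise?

Under WS (3×3), PE[1][1]:
  c0 r1c1: 0 / 0 / 0
  c1 r1c1: 0 / 0 / 0
  c2 r1c1: 28 / 3 / 28
  c3 r1c1: 36 / 3 / 36
  c4 r1c1: 50 / 5 / 50
Under OS (3×3), PE[1][1]:
  c0 r1c1: 0 / 0 / 0
  c1 r1c1: 0 / 0 / 0
  c2 r1c1: 9 / 9 / 1
  c3 r1c1: 36 / 3 / 9
  c4 r1c1: 42 / 3 / 2
Under RS (3×3), PE[1][1]:
  c0 r1c1: 0 / 0 / 0
  c1 r1c1: 0 / 0 / 0
  c2 r1c1: 93 / 93 / 4
  c3 r1c1: 36 / 36 / 9
  c4 r1c1: 30 / 30 / 4

dataflow = OS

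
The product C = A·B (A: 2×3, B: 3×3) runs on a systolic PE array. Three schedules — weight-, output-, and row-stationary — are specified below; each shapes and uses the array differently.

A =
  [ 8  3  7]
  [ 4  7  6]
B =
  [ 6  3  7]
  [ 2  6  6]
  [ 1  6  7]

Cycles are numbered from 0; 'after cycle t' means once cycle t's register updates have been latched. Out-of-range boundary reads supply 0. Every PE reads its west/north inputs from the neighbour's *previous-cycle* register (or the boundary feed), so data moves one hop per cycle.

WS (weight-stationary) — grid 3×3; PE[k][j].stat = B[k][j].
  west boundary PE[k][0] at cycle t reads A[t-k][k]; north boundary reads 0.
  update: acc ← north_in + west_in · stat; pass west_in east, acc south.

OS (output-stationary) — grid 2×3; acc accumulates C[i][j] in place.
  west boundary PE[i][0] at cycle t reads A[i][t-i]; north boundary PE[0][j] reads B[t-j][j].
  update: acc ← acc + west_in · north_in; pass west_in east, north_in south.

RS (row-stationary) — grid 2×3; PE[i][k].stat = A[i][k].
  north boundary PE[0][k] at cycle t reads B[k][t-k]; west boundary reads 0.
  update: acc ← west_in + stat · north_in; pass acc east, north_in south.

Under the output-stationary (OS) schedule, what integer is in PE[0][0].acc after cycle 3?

PE[0][0].acc = 61

Tracing OS — 2×3 array, target PE[0][0]:
  c0 r0c0: 48 / 8 / 6
  c1 r0c0: 54 / 3 / 2
  c2 r0c0: 61 / 7 / 1
  c3 r0c0: 61 / 0 / 0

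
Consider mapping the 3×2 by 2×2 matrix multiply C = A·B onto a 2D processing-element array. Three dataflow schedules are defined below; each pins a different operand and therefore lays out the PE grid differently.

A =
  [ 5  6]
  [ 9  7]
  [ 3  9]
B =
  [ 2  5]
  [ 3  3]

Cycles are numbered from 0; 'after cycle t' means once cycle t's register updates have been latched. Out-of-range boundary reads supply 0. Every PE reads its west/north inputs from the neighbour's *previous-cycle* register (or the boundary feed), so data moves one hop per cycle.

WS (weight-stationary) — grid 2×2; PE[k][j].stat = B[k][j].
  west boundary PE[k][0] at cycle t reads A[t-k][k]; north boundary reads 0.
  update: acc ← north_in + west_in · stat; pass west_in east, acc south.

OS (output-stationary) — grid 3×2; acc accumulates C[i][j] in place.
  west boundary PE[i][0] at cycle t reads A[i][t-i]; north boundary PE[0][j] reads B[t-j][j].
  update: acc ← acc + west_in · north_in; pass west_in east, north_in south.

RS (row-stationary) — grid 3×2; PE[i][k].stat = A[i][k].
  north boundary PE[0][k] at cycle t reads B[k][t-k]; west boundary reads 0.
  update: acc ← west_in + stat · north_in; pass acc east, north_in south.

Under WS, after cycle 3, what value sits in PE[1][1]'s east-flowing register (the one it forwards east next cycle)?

register = 7

WS (2×2). Following PE[1][1] plus its west/north inputs:
  [0] (0,1) acc=0 (h:0 v:0)
  [0] (1,0) acc=0 (h:0 v:0)
  [0] (1,1) acc=0 (h:0 v:0)
  [1] (0,1) acc=25 (h:5 v:25)
  [1] (1,0) acc=28 (h:6 v:28)
  [1] (1,1) acc=0 (h:0 v:0)
  [2] (0,1) acc=45 (h:9 v:45)
  [2] (1,0) acc=39 (h:7 v:39)
  [2] (1,1) acc=43 (h:6 v:43)
  [3] (0,1) acc=15 (h:3 v:15)
  [3] (1,0) acc=33 (h:9 v:33)
  [3] (1,1) acc=66 (h:7 v:66)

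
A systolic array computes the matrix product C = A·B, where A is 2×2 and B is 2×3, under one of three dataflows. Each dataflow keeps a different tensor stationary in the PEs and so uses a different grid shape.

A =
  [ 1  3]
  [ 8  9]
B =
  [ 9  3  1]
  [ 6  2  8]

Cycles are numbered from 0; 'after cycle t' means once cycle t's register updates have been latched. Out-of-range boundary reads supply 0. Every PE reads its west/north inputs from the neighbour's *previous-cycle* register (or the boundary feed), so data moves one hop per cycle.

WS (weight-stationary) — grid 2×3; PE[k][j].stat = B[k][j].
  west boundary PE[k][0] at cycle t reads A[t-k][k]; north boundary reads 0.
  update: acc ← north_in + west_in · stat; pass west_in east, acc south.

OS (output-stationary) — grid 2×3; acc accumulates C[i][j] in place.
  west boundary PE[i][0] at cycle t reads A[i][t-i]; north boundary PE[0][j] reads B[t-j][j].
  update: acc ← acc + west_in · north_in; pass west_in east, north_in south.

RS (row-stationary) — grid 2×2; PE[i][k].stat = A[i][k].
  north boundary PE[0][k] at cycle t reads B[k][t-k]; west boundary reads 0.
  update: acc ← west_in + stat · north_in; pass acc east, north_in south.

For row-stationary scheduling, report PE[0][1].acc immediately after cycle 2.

PE[0][1].acc = 9

Tracing RS — 2×2 array, target PE[0][1]:
  0: (0,0).acc=9  regs=<9,9>
  0: (0,1).acc=0  regs=<0,0>
  1: (0,0).acc=3  regs=<3,3>
  1: (0,1).acc=27  regs=<27,6>
  2: (0,0).acc=1  regs=<1,1>
  2: (0,1).acc=9  regs=<9,2>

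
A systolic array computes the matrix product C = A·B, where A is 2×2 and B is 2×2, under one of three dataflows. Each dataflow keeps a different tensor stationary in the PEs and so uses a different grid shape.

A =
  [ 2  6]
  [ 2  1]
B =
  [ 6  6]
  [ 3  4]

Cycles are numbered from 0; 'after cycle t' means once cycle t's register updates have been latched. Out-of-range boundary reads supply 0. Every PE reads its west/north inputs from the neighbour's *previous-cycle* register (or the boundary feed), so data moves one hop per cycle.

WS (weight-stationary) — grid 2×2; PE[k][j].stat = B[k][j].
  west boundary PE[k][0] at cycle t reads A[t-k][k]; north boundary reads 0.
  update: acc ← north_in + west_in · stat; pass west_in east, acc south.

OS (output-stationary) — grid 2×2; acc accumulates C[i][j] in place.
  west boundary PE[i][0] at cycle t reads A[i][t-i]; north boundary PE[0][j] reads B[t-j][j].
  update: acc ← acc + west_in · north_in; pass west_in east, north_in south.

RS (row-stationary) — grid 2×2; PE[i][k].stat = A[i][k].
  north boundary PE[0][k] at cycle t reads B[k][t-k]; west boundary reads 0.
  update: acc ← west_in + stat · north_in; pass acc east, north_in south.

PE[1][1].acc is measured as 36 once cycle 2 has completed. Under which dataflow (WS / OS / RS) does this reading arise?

dataflow = WS

WS (2×2 grid), PE[1][1]:
  [0] (1,1) acc=0 (h:0 v:0)
  [1] (1,1) acc=0 (h:0 v:0)
  [2] (1,1) acc=36 (h:6 v:36)
OS (2×2 grid), PE[1][1]:
  [0] (1,1) acc=0 (h:0 v:0)
  [1] (1,1) acc=0 (h:0 v:0)
  [2] (1,1) acc=12 (h:2 v:6)
RS (2×2 grid), PE[1][1]:
  [0] (1,1) acc=0 (h:0 v:0)
  [1] (1,1) acc=0 (h:0 v:0)
  [2] (1,1) acc=15 (h:15 v:3)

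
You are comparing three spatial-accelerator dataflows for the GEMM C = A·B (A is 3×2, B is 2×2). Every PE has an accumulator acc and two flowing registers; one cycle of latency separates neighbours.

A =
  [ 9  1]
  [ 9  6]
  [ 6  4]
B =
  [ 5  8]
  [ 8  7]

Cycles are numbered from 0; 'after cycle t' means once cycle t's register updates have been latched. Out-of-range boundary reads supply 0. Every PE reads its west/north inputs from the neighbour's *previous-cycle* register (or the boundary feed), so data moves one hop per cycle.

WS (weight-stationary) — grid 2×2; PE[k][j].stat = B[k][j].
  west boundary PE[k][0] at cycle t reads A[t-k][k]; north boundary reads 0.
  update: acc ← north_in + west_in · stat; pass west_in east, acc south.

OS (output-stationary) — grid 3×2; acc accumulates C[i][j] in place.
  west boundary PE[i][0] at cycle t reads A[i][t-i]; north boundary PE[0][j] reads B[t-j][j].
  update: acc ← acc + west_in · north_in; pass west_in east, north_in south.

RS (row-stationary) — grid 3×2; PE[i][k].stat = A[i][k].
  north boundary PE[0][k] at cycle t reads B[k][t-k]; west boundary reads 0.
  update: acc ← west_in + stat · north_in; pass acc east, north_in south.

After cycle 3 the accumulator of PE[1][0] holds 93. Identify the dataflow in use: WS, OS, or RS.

— WS: 2×2; PE[1][0] trace:
  [0] (1,0) acc=0 (h:0 v:0)
  [1] (1,0) acc=53 (h:1 v:53)
  [2] (1,0) acc=93 (h:6 v:93)
  [3] (1,0) acc=62 (h:4 v:62)
— OS: 3×2; PE[1][0] trace:
  [0] (1,0) acc=0 (h:0 v:0)
  [1] (1,0) acc=45 (h:9 v:5)
  [2] (1,0) acc=93 (h:6 v:8)
  [3] (1,0) acc=93 (h:0 v:0)
— RS: 3×2; PE[1][0] trace:
  [0] (1,0) acc=0 (h:0 v:0)
  [1] (1,0) acc=45 (h:45 v:5)
  [2] (1,0) acc=72 (h:72 v:8)
  [3] (1,0) acc=0 (h:0 v:0)

dataflow = OS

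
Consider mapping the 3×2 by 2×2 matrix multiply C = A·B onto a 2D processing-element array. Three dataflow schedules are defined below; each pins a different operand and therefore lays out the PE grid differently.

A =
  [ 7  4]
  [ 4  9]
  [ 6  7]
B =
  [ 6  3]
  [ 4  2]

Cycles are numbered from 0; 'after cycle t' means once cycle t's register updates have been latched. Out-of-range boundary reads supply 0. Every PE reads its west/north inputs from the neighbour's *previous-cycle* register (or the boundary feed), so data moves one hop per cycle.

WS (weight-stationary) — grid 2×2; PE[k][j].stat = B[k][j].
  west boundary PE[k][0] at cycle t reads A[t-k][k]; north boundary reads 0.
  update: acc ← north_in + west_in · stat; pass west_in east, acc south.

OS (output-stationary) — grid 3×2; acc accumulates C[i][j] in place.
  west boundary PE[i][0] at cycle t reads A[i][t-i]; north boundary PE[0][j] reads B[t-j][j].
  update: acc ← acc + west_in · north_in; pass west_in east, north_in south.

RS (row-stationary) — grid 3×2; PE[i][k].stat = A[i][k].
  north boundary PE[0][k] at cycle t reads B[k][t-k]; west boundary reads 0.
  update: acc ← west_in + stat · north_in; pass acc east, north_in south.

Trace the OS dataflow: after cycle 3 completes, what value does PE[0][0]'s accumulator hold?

PE[0][0].acc = 58

OS (3×2). Following PE[0][0] plus its west/north inputs:
  @0  [0,0]  acc 42  |  →7  ↓6
  @1  [0,0]  acc 58  |  →4  ↓4
  @2  [0,0]  acc 58  |  →0  ↓0
  @3  [0,0]  acc 58  |  →0  ↓0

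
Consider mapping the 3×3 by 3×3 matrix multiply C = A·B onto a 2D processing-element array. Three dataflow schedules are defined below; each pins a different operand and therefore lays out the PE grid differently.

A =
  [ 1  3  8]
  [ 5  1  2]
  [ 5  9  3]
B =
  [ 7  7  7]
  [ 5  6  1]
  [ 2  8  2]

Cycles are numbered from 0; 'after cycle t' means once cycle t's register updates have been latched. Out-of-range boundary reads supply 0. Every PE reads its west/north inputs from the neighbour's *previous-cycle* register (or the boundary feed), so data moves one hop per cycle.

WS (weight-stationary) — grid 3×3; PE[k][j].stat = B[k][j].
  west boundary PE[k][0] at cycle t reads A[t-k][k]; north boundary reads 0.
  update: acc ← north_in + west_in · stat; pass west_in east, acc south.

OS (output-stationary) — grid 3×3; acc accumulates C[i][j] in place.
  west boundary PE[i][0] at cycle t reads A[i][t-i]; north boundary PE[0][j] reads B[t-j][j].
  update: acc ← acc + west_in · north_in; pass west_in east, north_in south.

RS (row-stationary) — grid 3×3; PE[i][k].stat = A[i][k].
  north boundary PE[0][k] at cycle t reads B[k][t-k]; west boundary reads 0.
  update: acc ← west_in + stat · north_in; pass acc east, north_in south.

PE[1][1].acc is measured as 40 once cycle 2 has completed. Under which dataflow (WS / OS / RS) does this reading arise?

dataflow = RS

WS (3×3 grid), PE[1][1]:
  c0 r1c1: 0 / 0 / 0
  c1 r1c1: 0 / 0 / 0
  c2 r1c1: 25 / 3 / 25
OS (3×3 grid), PE[1][1]:
  c0 r1c1: 0 / 0 / 0
  c1 r1c1: 0 / 0 / 0
  c2 r1c1: 35 / 5 / 7
RS (3×3 grid), PE[1][1]:
  c0 r1c1: 0 / 0 / 0
  c1 r1c1: 0 / 0 / 0
  c2 r1c1: 40 / 40 / 5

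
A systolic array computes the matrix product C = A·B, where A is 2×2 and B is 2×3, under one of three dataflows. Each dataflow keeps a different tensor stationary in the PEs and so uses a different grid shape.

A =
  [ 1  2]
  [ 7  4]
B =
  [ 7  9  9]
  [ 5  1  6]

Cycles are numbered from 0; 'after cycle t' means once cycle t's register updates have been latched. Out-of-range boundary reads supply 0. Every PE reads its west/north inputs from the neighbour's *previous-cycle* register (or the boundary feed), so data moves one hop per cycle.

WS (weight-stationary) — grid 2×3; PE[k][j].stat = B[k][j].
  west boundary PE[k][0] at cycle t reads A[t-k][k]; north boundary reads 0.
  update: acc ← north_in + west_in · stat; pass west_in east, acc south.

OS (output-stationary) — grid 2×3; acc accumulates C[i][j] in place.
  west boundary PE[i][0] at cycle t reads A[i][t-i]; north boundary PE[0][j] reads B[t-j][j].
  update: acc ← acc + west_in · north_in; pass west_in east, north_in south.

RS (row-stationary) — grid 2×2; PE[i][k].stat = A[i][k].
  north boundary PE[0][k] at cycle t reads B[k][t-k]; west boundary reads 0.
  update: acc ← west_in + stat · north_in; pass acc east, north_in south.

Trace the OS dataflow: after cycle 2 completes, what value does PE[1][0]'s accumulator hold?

OS 2×3: PE[1][0] cycle-by-cycle (with neighbour feeds):
  after 0 — PE[0][0] acc=7, pass-E 1, pass-S 7
  after 0 — PE[1][0] acc=0, pass-E 0, pass-S 0
  after 1 — PE[0][0] acc=17, pass-E 2, pass-S 5
  after 1 — PE[1][0] acc=49, pass-E 7, pass-S 7
  after 2 — PE[0][0] acc=17, pass-E 0, pass-S 0
  after 2 — PE[1][0] acc=69, pass-E 4, pass-S 5

PE[1][0].acc = 69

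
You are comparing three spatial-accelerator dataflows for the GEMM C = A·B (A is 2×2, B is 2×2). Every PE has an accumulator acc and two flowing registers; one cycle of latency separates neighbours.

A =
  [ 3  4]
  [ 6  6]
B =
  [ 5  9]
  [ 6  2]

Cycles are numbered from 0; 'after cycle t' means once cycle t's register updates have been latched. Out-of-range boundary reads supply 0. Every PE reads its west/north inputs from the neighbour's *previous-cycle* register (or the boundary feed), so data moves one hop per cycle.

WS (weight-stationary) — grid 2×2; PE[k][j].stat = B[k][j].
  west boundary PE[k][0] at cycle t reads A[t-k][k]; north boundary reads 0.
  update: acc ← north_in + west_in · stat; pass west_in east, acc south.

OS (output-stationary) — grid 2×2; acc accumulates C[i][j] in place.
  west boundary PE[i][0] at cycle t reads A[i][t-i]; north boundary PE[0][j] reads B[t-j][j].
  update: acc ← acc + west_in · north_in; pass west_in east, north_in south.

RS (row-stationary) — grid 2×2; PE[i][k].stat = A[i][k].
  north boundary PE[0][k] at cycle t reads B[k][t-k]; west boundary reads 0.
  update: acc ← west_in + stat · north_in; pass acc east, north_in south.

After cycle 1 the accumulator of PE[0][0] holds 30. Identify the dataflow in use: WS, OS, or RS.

WS (2×2 grid), PE[0][0]:
  t=0 PE[0][0]: acc=15 h=3 v=15
  t=1 PE[0][0]: acc=30 h=6 v=30
OS (2×2 grid), PE[0][0]:
  t=0 PE[0][0]: acc=15 h=3 v=5
  t=1 PE[0][0]: acc=39 h=4 v=6
RS (2×2 grid), PE[0][0]:
  t=0 PE[0][0]: acc=15 h=15 v=5
  t=1 PE[0][0]: acc=27 h=27 v=9

dataflow = WS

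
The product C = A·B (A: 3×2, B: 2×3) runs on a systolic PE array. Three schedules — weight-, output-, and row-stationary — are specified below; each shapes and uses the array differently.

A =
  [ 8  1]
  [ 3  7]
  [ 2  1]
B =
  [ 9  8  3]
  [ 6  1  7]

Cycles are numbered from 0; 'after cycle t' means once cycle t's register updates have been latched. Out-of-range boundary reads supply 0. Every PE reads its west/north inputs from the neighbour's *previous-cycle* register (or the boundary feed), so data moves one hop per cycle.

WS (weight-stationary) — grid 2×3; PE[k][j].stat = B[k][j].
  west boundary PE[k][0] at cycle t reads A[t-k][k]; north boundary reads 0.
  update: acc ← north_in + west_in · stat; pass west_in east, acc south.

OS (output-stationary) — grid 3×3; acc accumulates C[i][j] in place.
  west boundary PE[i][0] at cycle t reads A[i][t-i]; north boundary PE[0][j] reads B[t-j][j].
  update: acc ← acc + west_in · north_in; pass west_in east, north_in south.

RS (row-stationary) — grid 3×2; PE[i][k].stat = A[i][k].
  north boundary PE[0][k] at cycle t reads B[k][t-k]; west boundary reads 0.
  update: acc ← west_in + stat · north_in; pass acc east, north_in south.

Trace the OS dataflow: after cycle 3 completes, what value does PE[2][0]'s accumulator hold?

OS 3×3: PE[2][0] cycle-by-cycle (with neighbour feeds):
  after 0 — PE[1][0] acc=0, pass-E 0, pass-S 0
  after 0 — PE[2][0] acc=0, pass-E 0, pass-S 0
  after 1 — PE[1][0] acc=27, pass-E 3, pass-S 9
  after 1 — PE[2][0] acc=0, pass-E 0, pass-S 0
  after 2 — PE[1][0] acc=69, pass-E 7, pass-S 6
  after 2 — PE[2][0] acc=18, pass-E 2, pass-S 9
  after 3 — PE[1][0] acc=69, pass-E 0, pass-S 0
  after 3 — PE[2][0] acc=24, pass-E 1, pass-S 6

PE[2][0].acc = 24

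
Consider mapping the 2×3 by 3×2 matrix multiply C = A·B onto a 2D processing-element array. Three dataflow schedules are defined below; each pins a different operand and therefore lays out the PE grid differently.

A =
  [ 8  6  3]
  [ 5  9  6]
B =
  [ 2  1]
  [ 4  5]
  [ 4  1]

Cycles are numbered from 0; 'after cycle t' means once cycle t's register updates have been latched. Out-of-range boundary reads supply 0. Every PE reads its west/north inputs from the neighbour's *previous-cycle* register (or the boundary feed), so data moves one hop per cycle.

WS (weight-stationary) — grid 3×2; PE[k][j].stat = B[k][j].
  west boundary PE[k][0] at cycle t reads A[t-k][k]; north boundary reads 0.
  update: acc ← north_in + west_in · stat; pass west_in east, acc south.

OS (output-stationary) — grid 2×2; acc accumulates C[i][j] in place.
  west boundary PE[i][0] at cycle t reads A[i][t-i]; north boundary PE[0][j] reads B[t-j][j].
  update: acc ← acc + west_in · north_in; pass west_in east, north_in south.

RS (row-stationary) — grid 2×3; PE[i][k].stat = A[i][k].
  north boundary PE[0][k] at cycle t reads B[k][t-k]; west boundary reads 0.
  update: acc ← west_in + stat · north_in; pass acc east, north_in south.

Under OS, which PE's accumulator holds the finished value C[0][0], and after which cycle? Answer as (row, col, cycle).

OS — PE[0][0] is where C[0][0] collects:
  step 0 · PE0,0: acc=16; fwd→8 fwd↓2
  step 1 · PE0,0: acc=40; fwd→6 fwd↓4
  step 2 · PE0,0: acc=52; fwd→3 fwd↓4

(row, col, cycle) = (0, 0, 2)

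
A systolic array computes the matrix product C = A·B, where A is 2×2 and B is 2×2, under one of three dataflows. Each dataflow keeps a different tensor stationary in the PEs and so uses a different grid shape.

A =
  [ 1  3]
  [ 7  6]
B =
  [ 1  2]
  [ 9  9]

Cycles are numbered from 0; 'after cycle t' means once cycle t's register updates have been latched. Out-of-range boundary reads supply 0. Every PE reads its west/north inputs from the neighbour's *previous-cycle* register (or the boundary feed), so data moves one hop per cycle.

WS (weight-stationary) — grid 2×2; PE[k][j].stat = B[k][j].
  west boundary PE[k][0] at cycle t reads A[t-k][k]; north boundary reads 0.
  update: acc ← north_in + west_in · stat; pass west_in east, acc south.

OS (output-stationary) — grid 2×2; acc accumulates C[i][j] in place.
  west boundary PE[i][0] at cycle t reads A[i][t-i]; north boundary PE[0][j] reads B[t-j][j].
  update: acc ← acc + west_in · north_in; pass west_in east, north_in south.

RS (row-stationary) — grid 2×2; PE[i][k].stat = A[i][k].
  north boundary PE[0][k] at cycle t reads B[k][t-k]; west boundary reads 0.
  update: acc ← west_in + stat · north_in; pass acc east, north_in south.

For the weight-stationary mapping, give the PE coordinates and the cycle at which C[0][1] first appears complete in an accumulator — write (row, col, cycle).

(row, col, cycle) = (1, 1, 2)

Under WS, C[0][1] lands at PE[1][1]:
  step 0 · PE1,1: acc=0; fwd→0 fwd↓0
  step 1 · PE1,1: acc=0; fwd→0 fwd↓0
  step 2 · PE1,1: acc=29; fwd→3 fwd↓29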